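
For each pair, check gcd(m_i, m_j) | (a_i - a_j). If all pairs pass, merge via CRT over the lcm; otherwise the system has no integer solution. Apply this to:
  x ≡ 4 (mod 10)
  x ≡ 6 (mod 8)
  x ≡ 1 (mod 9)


Moduli 10, 8, 9 are not pairwise coprime, so CRT works modulo lcm(m_i) when all pairwise compatibility conditions hold.
Pairwise compatibility: gcd(m_i, m_j) must divide a_i - a_j for every pair.
Merge one congruence at a time:
  Start: x ≡ 4 (mod 10).
  Combine with x ≡ 6 (mod 8): gcd(10, 8) = 2; 6 - 4 = 2, which IS divisible by 2, so compatible.
    Write x = 4 + 10·t and substitute into x ≡ 6 (mod 8): 10·t ≡ 6 − 4 = 2 (mod 8).
    Divide the congruence (and modulus) by g = 2: 5·t ≡ 1 (mod 4).
    Reduce coefficients mod 4: 1·t ≡ 1 (mod 4).
    So t ≡ 1 (mod 4).
    Then x = 4 + 10·1 = 14, valid modulo lcm(10, 8) = 40: x ≡ 14 (mod 40).
  Combine with x ≡ 1 (mod 9): gcd(40, 9) = 1; 1 - 14 = -13, which IS divisible by 1, so compatible.
    Write x = 14 + 40·t and substitute into x ≡ 1 (mod 9): 40·t ≡ 1 − 14 = -13 (mod 9).
    Reduce coefficients mod 9: 4·t ≡ 5 (mod 9).
    The inverse of 4 mod 9 is 7 (since 4·7 = 28 = 3·9 + 1), so t ≡ 7·5 = 35 ≡ 8 (mod 9).
    Then x = 14 + 40·8 = 334, valid modulo lcm(40, 9) = 360: x ≡ 334 (mod 360).
Verify: 334 mod 10 = 4, 334 mod 8 = 6, 334 mod 9 = 1.

x ≡ 334 (mod 360).


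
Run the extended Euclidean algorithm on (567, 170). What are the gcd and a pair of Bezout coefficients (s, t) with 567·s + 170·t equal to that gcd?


Euclidean algorithm on (567, 170) — divide until remainder is 0:
  567 = 3 · 170 + 57
  170 = 2 · 57 + 56
  57 = 1 · 56 + 1
  56 = 56 · 1 + 0
gcd(567, 170) = 1.
Track Bezout coefficients alongside the remainders: start with r₀ = 567 = a·1 + b·0 (s = 1, t = 0) and r₁ = 170 = a·0 + b·1 (s = 0, t = 1); each new remainder r_{k+1} = r_{k-1} − q_k·r_k inherits s_{k+1} = s_{k-1} − q_k·s_k, t_{k+1} = t_{k-1} − q_k·t_k, so r_k = a·s_k + b·t_k at every step:
  q = 3: r = 57, s = 1 − 3·0 = 1, t = 0 − 3·1 = -3  (check: 567·1 + 170·(-3) = 57)
  q = 2: r = 56, s = 0 − 2·1 = -2, t = 1 − 2·(-3) = 7  (check: 567·(-2) + 170·7 = 56)
  q = 1: r = 1, s = 1 − 1·(-2) = 3, t = -3 − 1·7 = -10  (check: 567·3 + 170·(-10) = 1)
The row with r = 1 (the gcd) gives the Bezout coefficients s = 3, t = -10.
Result: 567 · (3) + 170 · (-10) = 1.

gcd(567, 170) = 1; s = 3, t = -10 (check: 567·3 + 170·(-10) = 1).


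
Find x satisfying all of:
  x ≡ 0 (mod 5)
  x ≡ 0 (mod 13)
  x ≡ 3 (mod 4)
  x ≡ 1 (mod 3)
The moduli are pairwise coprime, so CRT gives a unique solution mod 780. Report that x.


Product of moduli M = 5 · 13 · 4 · 3 = 780.
Merge one congruence at a time:
  Start: x ≡ 0 (mod 5).
  Combine with x ≡ 0 (mod 13); new modulus lcm = 65.
    Write x = 0 + 5·t and substitute into x ≡ 0 (mod 13): 5·t ≡ 0 − 0 = 0 (mod 13).
    The inverse of 5 mod 13 is 8 (since 5·8 = 40 = 3·13 + 1), so t ≡ 8·0 = 0 ≡ 0 (mod 13).
    Then x = 0 + 5·0 = 0, valid modulo lcm(5, 13) = 65: x ≡ 0 (mod 65).
  Combine with x ≡ 3 (mod 4); new modulus lcm = 260.
    Write x = 0 + 65·t and substitute into x ≡ 3 (mod 4): 65·t ≡ 3 − 0 = 3 (mod 4).
    Reduce coefficients mod 4: 1·t ≡ 3 (mod 4).
    So t ≡ 3 (mod 4).
    Then x = 0 + 65·3 = 195, valid modulo lcm(65, 4) = 260: x ≡ 195 (mod 260).
  Combine with x ≡ 1 (mod 3); new modulus lcm = 780.
    Write x = 195 + 260·t and substitute into x ≡ 1 (mod 3): 260·t ≡ 1 − 195 = -194 (mod 3).
    Reduce coefficients mod 3: 2·t ≡ 1 (mod 3).
    The inverse of 2 mod 3 is 2 (since 2·2 = 4 = 1·3 + 1), so t ≡ 2·1 = 2 ≡ 2 (mod 3).
    Then x = 195 + 260·2 = 715, valid modulo lcm(260, 3) = 780: x ≡ 715 (mod 780).
Verify against each original: 715 mod 5 = 0, 715 mod 13 = 0, 715 mod 4 = 3, 715 mod 3 = 1.

x ≡ 715 (mod 780).


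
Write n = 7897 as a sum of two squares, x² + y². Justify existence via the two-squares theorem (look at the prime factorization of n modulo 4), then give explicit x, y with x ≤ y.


Step 1: Factor n = 7897 = 53 · 149.
Step 2: Check the mod-4 condition on each prime factor: 53 ≡ 1 (mod 4), exponent 1; 149 ≡ 1 (mod 4), exponent 1.
All primes ≡ 3 (mod 4) appear to even exponent (or don't appear), so by the two-squares theorem n IS expressible as a sum of two squares.
Step 3: Build a representation. Here n = 53 · 149 is a product of primes ≡ 1 (mod 4). Each prime p ≡ 1 (mod 4) is itself a sum of two squares; find a² by testing p − a² for a perfect square:
  53: 53 − 1² = 52, 53 − 2² = 49 = 7² ⇒ 53 = 2² + 7².
  149: 149 − 1² = 148, 149 − 2² = 145, 149 − 3² = 140, 149 − 4² = 133, 149 − 5² = 124, 149 − 6² = 113, 149 − 7² = 100 = 10² ⇒ 149 = 7² + 10².
  Combine using the Brahmagupta–Fibonacci identity (a² + b²)(c² + d²) = (ac − bd)² + (ad + bc)² = (ac + bd)² + (ad − bc)²:
  53 · 149 = 7897: from (2² + 7²)(7² + 10²), take (2·7 − 7·10, 2·10 + 7·7) = (14 − 70, 20 + 49) = (-56, 69); dropping signs (only squares matter) gives (56, 69); check 56² + 69² = 3136 + 4761 = 7897 ✓.
Step 4: Order so x ≤ y and verify: 56² + 69² = 3136 + 4761 = 7897 = n. ✓

n = 7897 = 56² + 69² (one valid representation with x ≤ y).


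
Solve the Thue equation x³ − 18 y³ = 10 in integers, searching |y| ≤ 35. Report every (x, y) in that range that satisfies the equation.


The equation is x³ - 18y³ = 10. For fixed y, x³ = 18·y³ + 10, so a solution requires the RHS to be a perfect cube.
Strategy: iterate y from -35 to 35, compute RHS = 18·y³ + 10, and check whether it is a (positive or negative) perfect cube.
Check small values of y:
  y = 0: RHS = 10 is not a perfect cube.
  y = 1: RHS = 28 is not a perfect cube.
  y = -1: RHS = -8 = (-2)³ ⇒ x = -2 works.
  y = 2: RHS = 154 is not a perfect cube.
  y = -2: RHS = -134 is not a perfect cube.
  y = 3: RHS = 496 is not a perfect cube.
  y = -3: RHS = -476 is not a perfect cube.
Continuing the search up to |y| = 35 finds no further solutions beyond those listed.
Collected solutions: (-2, -1).

Solutions (with |y| ≤ 35): (-2, -1).


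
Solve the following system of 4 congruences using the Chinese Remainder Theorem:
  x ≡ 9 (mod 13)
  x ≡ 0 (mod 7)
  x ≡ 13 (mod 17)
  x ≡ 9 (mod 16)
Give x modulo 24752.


Product of moduli M = 13 · 7 · 17 · 16 = 24752.
Merge one congruence at a time:
  Start: x ≡ 9 (mod 13).
  Combine with x ≡ 0 (mod 7); new modulus lcm = 91.
    Write x = 9 + 13·t and substitute into x ≡ 0 (mod 7): 13·t ≡ 0 − 9 = -9 (mod 7).
    Reduce coefficients mod 7: 6·t ≡ 5 (mod 7).
    The inverse of 6 mod 7 is 6 (since 6·6 = 36 = 5·7 + 1), so t ≡ 6·5 = 30 ≡ 2 (mod 7).
    Then x = 9 + 13·2 = 35, valid modulo lcm(13, 7) = 91: x ≡ 35 (mod 91).
  Combine with x ≡ 13 (mod 17); new modulus lcm = 1547.
    Write x = 35 + 91·t and substitute into x ≡ 13 (mod 17): 91·t ≡ 13 − 35 = -22 (mod 17).
    Reduce coefficients mod 17: 6·t ≡ 12 (mod 17).
    The inverse of 6 mod 17 is 3 (since 6·3 = 18 = 1·17 + 1), so t ≡ 3·12 = 36 ≡ 2 (mod 17).
    Then x = 35 + 91·2 = 217, valid modulo lcm(91, 17) = 1547: x ≡ 217 (mod 1547).
  Combine with x ≡ 9 (mod 16); new modulus lcm = 24752.
    Write x = 217 + 1547·t and substitute into x ≡ 9 (mod 16): 1547·t ≡ 9 − 217 = -208 (mod 16).
    Reduce coefficients mod 16: 11·t ≡ 0 (mod 16).
    The inverse of 11 mod 16 is 3 (since 11·3 = 33 = 2·16 + 1), so t ≡ 3·0 = 0 ≡ 0 (mod 16).
    Then x = 217 + 1547·0 = 217, valid modulo lcm(1547, 16) = 24752: x ≡ 217 (mod 24752).
Verify against each original: 217 mod 13 = 9, 217 mod 7 = 0, 217 mod 17 = 13, 217 mod 16 = 9.

x ≡ 217 (mod 24752).


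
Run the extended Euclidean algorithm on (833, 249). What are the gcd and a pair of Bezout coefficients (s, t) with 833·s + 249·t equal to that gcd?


Euclidean algorithm on (833, 249) — divide until remainder is 0:
  833 = 3 · 249 + 86
  249 = 2 · 86 + 77
  86 = 1 · 77 + 9
  77 = 8 · 9 + 5
  9 = 1 · 5 + 4
  5 = 1 · 4 + 1
  4 = 4 · 1 + 0
gcd(833, 249) = 1.
Track Bezout coefficients alongside the remainders: start with r₀ = 833 = a·1 + b·0 (s = 1, t = 0) and r₁ = 249 = a·0 + b·1 (s = 0, t = 1); each new remainder r_{k+1} = r_{k-1} − q_k·r_k inherits s_{k+1} = s_{k-1} − q_k·s_k, t_{k+1} = t_{k-1} − q_k·t_k, so r_k = a·s_k + b·t_k at every step:
  q = 3: r = 86, s = 1 − 3·0 = 1, t = 0 − 3·1 = -3  (check: 833·1 + 249·(-3) = 86)
  q = 2: r = 77, s = 0 − 2·1 = -2, t = 1 − 2·(-3) = 7  (check: 833·(-2) + 249·7 = 77)
  q = 1: r = 9, s = 1 − 1·(-2) = 3, t = -3 − 1·7 = -10  (check: 833·3 + 249·(-10) = 9)
  q = 8: r = 5, s = -2 − 8·3 = -26, t = 7 − 8·(-10) = 87  (check: 833·(-26) + 249·87 = 5)
  q = 1: r = 4, s = 3 − 1·(-26) = 29, t = -10 − 1·87 = -97  (check: 833·29 + 249·(-97) = 4)
  q = 1: r = 1, s = -26 − 1·29 = -55, t = 87 − 1·(-97) = 184  (check: 833·(-55) + 249·184 = 1)
The row with r = 1 (the gcd) gives the Bezout coefficients s = -55, t = 184.
Result: 833 · (-55) + 249 · (184) = 1.

gcd(833, 249) = 1; s = -55, t = 184 (check: 833·(-55) + 249·184 = 1).


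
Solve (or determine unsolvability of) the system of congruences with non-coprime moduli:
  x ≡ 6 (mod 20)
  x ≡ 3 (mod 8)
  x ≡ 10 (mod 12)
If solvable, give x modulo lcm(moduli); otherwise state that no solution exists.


Moduli 20, 8, 12 are not pairwise coprime, so CRT works modulo lcm(m_i) when all pairwise compatibility conditions hold.
Pairwise compatibility: gcd(m_i, m_j) must divide a_i - a_j for every pair.
Merge one congruence at a time:
  Start: x ≡ 6 (mod 20).
  Combine with x ≡ 3 (mod 8): gcd(20, 8) = 4, and 3 - 6 = -3 is NOT divisible by 4.
    ⇒ system is inconsistent (no integer solution).

No solution (the system is inconsistent).


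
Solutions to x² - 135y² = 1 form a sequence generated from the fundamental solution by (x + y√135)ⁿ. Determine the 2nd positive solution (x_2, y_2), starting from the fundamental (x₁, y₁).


Step 1: Find the fundamental solution (x₁, y₁) of x² - 135y² = 1.
  Expand √135 as a continued fraction. a₀ = ⌊√135⌋ = 11; iterate m_{k+1} = d_k·a_k − m_k, d_{k+1} = (135 − m_{k+1}²)/d_k, a_{k+1} = ⌊(a₀ + m_{k+1})/d_{k+1}⌋ (starting m₀ = 0, d₀ = 1), with convergents p_k = a_k·p_{k-1} + p_{k-2}, q_k = a_k·q_{k-1} + q_{k-2} (p₋₁ = 1, q₋₁ = 0):
  k = 0: a₀ = 11; p₀/q₀ = 11/1; p₀² − 135·q₀² = 121 − 135 = -14.
  k = 1: m = 11, d = 14, a = ⌊(11 + 11)/14⌋ = 1; p/q = (1·11 + 1)/(1·1 + 0) = 12/1; p² − 135·q² = 144 − 135 = 9.
  k = 2: m = 3, d = 9, a = ⌊(11 + 3)/9⌋ = 1; p/q = (1·12 + 11)/(1·1 + 1) = 23/2; p² − 135·q² = 529 − 540 = -11.
  k = 3: m = 6, d = 11, a = ⌊(11 + 6)/11⌋ = 1; p/q = (1·23 + 12)/(1·2 + 1) = 35/3; p² − 135·q² = 1225 − 1215 = 10.
  k = 4: m = 5, d = 10, a = ⌊(11 + 5)/10⌋ = 1; p/q = (1·35 + 23)/(1·3 + 2) = 58/5; p² − 135·q² = 3364 − 3375 = -11.
  k = 5: m = 5, d = 11, a = ⌊(11 + 5)/11⌋ = 1; p/q = (1·58 + 35)/(1·5 + 3) = 93/8; p² − 135·q² = 8649 − 8640 = 9.
  k = 6: m = 6, d = 9, a = ⌊(11 + 6)/9⌋ = 1; p/q = (1·93 + 58)/(1·8 + 5) = 151/13; p² − 135·q² = 22801 − 22815 = -14.
  k = 7: m = 3, d = 14, a = ⌊(11 + 3)/14⌋ = 1; p/q = (1·151 + 93)/(1·13 + 8) = 244/21; p² − 135·q² = 59536 − 59535 = 1.
  The first convergent with p² − 135·q² = 1 gives the fundamental solution (x₁, y₁) = (244, 21).
Step 2: Apply the recurrence (x_{n+1}, y_{n+1}) = (x₁x_n + 135y₁y_n, x₁y_n + y₁x_n) repeatedly.
  From (x_1, y_1) = (244, 21): x_2 = 244·244 + 135·21·21 = 119071; y_2 = 244·21 + 21·244 = 10248.
Step 3: Verify x_2² - 135·y_2² = 14177903041 - 14177903040 = 1 (should be 1). ✓

(x_1, y_1) = (244, 21); (x_2, y_2) = (119071, 10248).


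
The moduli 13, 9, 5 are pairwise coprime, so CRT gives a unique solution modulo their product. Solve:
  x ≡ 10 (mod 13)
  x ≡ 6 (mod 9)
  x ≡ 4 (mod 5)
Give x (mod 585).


Moduli 13, 9, 5 are pairwise coprime; by CRT there is a unique solution modulo M = 13 · 9 · 5 = 585.
Solve pairwise, accumulating the modulus:
  Start with x ≡ 10 (mod 13).
  Combine with x ≡ 6 (mod 9): since gcd(13, 9) = 1, we get a unique residue mod 117.
    Write x = 10 + 13·t and substitute into x ≡ 6 (mod 9): 13·t ≡ 6 − 10 = -4 (mod 9).
    Reduce coefficients mod 9: 4·t ≡ 5 (mod 9).
    The inverse of 4 mod 9 is 7 (since 4·7 = 28 = 3·9 + 1), so t ≡ 7·5 = 35 ≡ 8 (mod 9).
    Then x = 10 + 13·8 = 114, valid modulo lcm(13, 9) = 117: x ≡ 114 (mod 117).
  Combine with x ≡ 4 (mod 5): since gcd(117, 5) = 1, we get a unique residue mod 585.
    Write x = 114 + 117·t and substitute into x ≡ 4 (mod 5): 117·t ≡ 4 − 114 = -110 (mod 5).
    Reduce coefficients mod 5: 2·t ≡ 0 (mod 5).
    The inverse of 2 mod 5 is 3 (since 2·3 = 6 = 1·5 + 1), so t ≡ 3·0 = 0 ≡ 0 (mod 5).
    Then x = 114 + 117·0 = 114, valid modulo lcm(117, 5) = 585: x ≡ 114 (mod 585).
Verify: 114 mod 13 = 10 ✓, 114 mod 9 = 6 ✓, 114 mod 5 = 4 ✓.

x ≡ 114 (mod 585).


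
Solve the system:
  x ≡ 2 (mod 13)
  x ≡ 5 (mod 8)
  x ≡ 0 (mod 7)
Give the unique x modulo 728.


Moduli 13, 8, 7 are pairwise coprime; by CRT there is a unique solution modulo M = 13 · 8 · 7 = 728.
Solve pairwise, accumulating the modulus:
  Start with x ≡ 2 (mod 13).
  Combine with x ≡ 5 (mod 8): since gcd(13, 8) = 1, we get a unique residue mod 104.
    Write x = 2 + 13·t and substitute into x ≡ 5 (mod 8): 13·t ≡ 5 − 2 = 3 (mod 8).
    Reduce coefficients mod 8: 5·t ≡ 3 (mod 8).
    The inverse of 5 mod 8 is 5 (since 5·5 = 25 = 3·8 + 1), so t ≡ 5·3 = 15 ≡ 7 (mod 8).
    Then x = 2 + 13·7 = 93, valid modulo lcm(13, 8) = 104: x ≡ 93 (mod 104).
  Combine with x ≡ 0 (mod 7): since gcd(104, 7) = 1, we get a unique residue mod 728.
    Write x = 93 + 104·t and substitute into x ≡ 0 (mod 7): 104·t ≡ 0 − 93 = -93 (mod 7).
    Reduce coefficients mod 7: 6·t ≡ 5 (mod 7).
    The inverse of 6 mod 7 is 6 (since 6·6 = 36 = 5·7 + 1), so t ≡ 6·5 = 30 ≡ 2 (mod 7).
    Then x = 93 + 104·2 = 301, valid modulo lcm(104, 7) = 728: x ≡ 301 (mod 728).
Verify: 301 mod 13 = 2 ✓, 301 mod 8 = 5 ✓, 301 mod 7 = 0 ✓.

x ≡ 301 (mod 728).


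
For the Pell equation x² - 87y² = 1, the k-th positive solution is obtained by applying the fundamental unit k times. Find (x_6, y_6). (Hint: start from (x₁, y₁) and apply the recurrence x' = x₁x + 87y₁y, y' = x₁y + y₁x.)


Step 1: Find the fundamental solution (x₁, y₁) of x² - 87y² = 1.
  Expand √87 as a continued fraction. a₀ = ⌊√87⌋ = 9; iterate m_{k+1} = d_k·a_k − m_k, d_{k+1} = (87 − m_{k+1}²)/d_k, a_{k+1} = ⌊(a₀ + m_{k+1})/d_{k+1}⌋ (starting m₀ = 0, d₀ = 1), with convergents p_k = a_k·p_{k-1} + p_{k-2}, q_k = a_k·q_{k-1} + q_{k-2} (p₋₁ = 1, q₋₁ = 0):
  k = 0: a₀ = 9; p₀/q₀ = 9/1; p₀² − 87·q₀² = 81 − 87 = -6.
  k = 1: m = 9, d = 6, a = ⌊(9 + 9)/6⌋ = 3; p/q = (3·9 + 1)/(3·1 + 0) = 28/3; p² − 87·q² = 784 − 783 = 1.
  The first convergent with p² − 87·q² = 1 gives the fundamental solution (x₁, y₁) = (28, 3).
Step 2: Apply the recurrence (x_{n+1}, y_{n+1}) = (x₁x_n + 87y₁y_n, x₁y_n + y₁x_n) repeatedly.
  From (x_1, y_1) = (28, 3): x_2 = 28·28 + 87·3·3 = 1567; y_2 = 28·3 + 3·28 = 168.
  From (x_2, y_2) = (1567, 168): x_3 = 28·1567 + 87·3·168 = 87724; y_3 = 28·168 + 3·1567 = 9405.
  From (x_3, y_3) = (87724, 9405): x_4 = 28·87724 + 87·3·9405 = 4910977; y_4 = 28·9405 + 3·87724 = 526512.
  From (x_4, y_4) = (4910977, 526512): x_5 = 28·4910977 + 87·3·526512 = 274926988; y_5 = 28·526512 + 3·4910977 = 29475267.
  From (x_5, y_5) = (274926988, 29475267): x_6 = 28·274926988 + 87·3·29475267 = 15391000351; y_6 = 28·29475267 + 3·274926988 = 1650088440.
Step 3: Verify x_6² - 87·y_6² = 236882891804482123201 - 236882891804482123200 = 1 (should be 1). ✓

(x_1, y_1) = (28, 3); (x_6, y_6) = (15391000351, 1650088440).


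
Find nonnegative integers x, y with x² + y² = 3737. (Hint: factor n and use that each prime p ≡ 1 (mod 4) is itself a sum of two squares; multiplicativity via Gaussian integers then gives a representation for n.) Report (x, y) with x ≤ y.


Step 1: Factor n = 3737 = 37 · 101.
Step 2: Check the mod-4 condition on each prime factor: 37 ≡ 1 (mod 4), exponent 1; 101 ≡ 1 (mod 4), exponent 1.
All primes ≡ 3 (mod 4) appear to even exponent (or don't appear), so by the two-squares theorem n IS expressible as a sum of two squares.
Step 3: Build a representation. Here n = 37 · 101 is a product of primes ≡ 1 (mod 4). Each prime p ≡ 1 (mod 4) is itself a sum of two squares; find a² by testing p − a² for a perfect square:
  37: 37 − 1² = 36 = 6² ⇒ 37 = 1² + 6².
  101: 101 − 1² = 100 = 10² ⇒ 101 = 1² + 10².
  Combine using the Brahmagupta–Fibonacci identity (a² + b²)(c² + d²) = (ac − bd)² + (ad + bc)² = (ac + bd)² + (ad − bc)²:
  37 · 101 = 3737: from (1² + 6²)(1² + 10²), take (1·1 − 6·10, 1·10 + 6·1) = (1 − 60, 10 + 6) = (-59, 16); dropping signs (only squares matter) gives (59, 16); check 59² + 16² = 3481 + 256 = 3737 ✓.
Step 4: Order so x ≤ y and verify: 16² + 59² = 256 + 3481 = 3737 = n. ✓

n = 3737 = 16² + 59² (one valid representation with x ≤ y).


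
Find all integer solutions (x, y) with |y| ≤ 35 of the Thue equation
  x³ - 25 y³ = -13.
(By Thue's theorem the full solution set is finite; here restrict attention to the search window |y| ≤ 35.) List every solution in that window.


The equation is x³ - 25y³ = -13. For fixed y, x³ = 25·y³ − 13, so a solution requires the RHS to be a perfect cube.
Strategy: iterate y from -35 to 35, compute RHS = 25·y³ − 13, and check whether it is a (positive or negative) perfect cube.
Check small values of y:
  y = 0: RHS = -13 is not a perfect cube.
  y = 1: RHS = 12 is not a perfect cube.
  y = -1: RHS = -38 is not a perfect cube.
  y = 2: RHS = 187 is not a perfect cube.
  y = -2: RHS = -213 is not a perfect cube.
  y = 3: RHS = 662 is not a perfect cube.
  y = -3: RHS = -688 is not a perfect cube.
Continuing the search up to |y| = 35 finds no solutions either.
No (x, y) in the scanned range satisfies the equation.

No integer solutions with |y| ≤ 35.


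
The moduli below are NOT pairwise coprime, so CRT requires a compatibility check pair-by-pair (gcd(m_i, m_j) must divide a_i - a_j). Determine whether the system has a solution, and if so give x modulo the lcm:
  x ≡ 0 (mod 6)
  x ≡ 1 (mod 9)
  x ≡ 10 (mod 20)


Moduli 6, 9, 20 are not pairwise coprime, so CRT works modulo lcm(m_i) when all pairwise compatibility conditions hold.
Pairwise compatibility: gcd(m_i, m_j) must divide a_i - a_j for every pair.
Merge one congruence at a time:
  Start: x ≡ 0 (mod 6).
  Combine with x ≡ 1 (mod 9): gcd(6, 9) = 3, and 1 - 0 = 1 is NOT divisible by 3.
    ⇒ system is inconsistent (no integer solution).

No solution (the system is inconsistent).


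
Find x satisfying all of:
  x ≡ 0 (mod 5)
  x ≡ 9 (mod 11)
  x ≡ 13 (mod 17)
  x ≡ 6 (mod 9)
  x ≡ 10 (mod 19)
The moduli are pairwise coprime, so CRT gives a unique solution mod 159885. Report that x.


Product of moduli M = 5 · 11 · 17 · 9 · 19 = 159885.
Merge one congruence at a time:
  Start: x ≡ 0 (mod 5).
  Combine with x ≡ 9 (mod 11); new modulus lcm = 55.
    Write x = 0 + 5·t and substitute into x ≡ 9 (mod 11): 5·t ≡ 9 − 0 = 9 (mod 11).
    The inverse of 5 mod 11 is 9 (since 5·9 = 45 = 4·11 + 1), so t ≡ 9·9 = 81 ≡ 4 (mod 11).
    Then x = 0 + 5·4 = 20, valid modulo lcm(5, 11) = 55: x ≡ 20 (mod 55).
  Combine with x ≡ 13 (mod 17); new modulus lcm = 935.
    Write x = 20 + 55·t and substitute into x ≡ 13 (mod 17): 55·t ≡ 13 − 20 = -7 (mod 17).
    Reduce coefficients mod 17: 4·t ≡ 10 (mod 17).
    The inverse of 4 mod 17 is 13 (since 4·13 = 52 = 3·17 + 1), so t ≡ 13·10 = 130 ≡ 11 (mod 17).
    Then x = 20 + 55·11 = 625, valid modulo lcm(55, 17) = 935: x ≡ 625 (mod 935).
  Combine with x ≡ 6 (mod 9); new modulus lcm = 8415.
    Write x = 625 + 935·t and substitute into x ≡ 6 (mod 9): 935·t ≡ 6 − 625 = -619 (mod 9).
    Reduce coefficients mod 9: 8·t ≡ 2 (mod 9).
    The inverse of 8 mod 9 is 8 (since 8·8 = 64 = 7·9 + 1), so t ≡ 8·2 = 16 ≡ 7 (mod 9).
    Then x = 625 + 935·7 = 7170, valid modulo lcm(935, 9) = 8415: x ≡ 7170 (mod 8415).
  Combine with x ≡ 10 (mod 19); new modulus lcm = 159885.
    Write x = 7170 + 8415·t and substitute into x ≡ 10 (mod 19): 8415·t ≡ 10 − 7170 = -7160 (mod 19).
    Reduce coefficients mod 19: 17·t ≡ 3 (mod 19).
    The inverse of 17 mod 19 is 9 (since 17·9 = 153 = 8·19 + 1), so t ≡ 9·3 = 27 ≡ 8 (mod 19).
    Then x = 7170 + 8415·8 = 74490, valid modulo lcm(8415, 19) = 159885: x ≡ 74490 (mod 159885).
Verify against each original: 74490 mod 5 = 0, 74490 mod 11 = 9, 74490 mod 17 = 13, 74490 mod 9 = 6, 74490 mod 19 = 10.

x ≡ 74490 (mod 159885).


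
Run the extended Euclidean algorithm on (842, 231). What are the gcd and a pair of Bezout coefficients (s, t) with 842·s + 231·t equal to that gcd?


Euclidean algorithm on (842, 231) — divide until remainder is 0:
  842 = 3 · 231 + 149
  231 = 1 · 149 + 82
  149 = 1 · 82 + 67
  82 = 1 · 67 + 15
  67 = 4 · 15 + 7
  15 = 2 · 7 + 1
  7 = 7 · 1 + 0
gcd(842, 231) = 1.
Track Bezout coefficients alongside the remainders: start with r₀ = 842 = a·1 + b·0 (s = 1, t = 0) and r₁ = 231 = a·0 + b·1 (s = 0, t = 1); each new remainder r_{k+1} = r_{k-1} − q_k·r_k inherits s_{k+1} = s_{k-1} − q_k·s_k, t_{k+1} = t_{k-1} − q_k·t_k, so r_k = a·s_k + b·t_k at every step:
  q = 3: r = 149, s = 1 − 3·0 = 1, t = 0 − 3·1 = -3  (check: 842·1 + 231·(-3) = 149)
  q = 1: r = 82, s = 0 − 1·1 = -1, t = 1 − 1·(-3) = 4  (check: 842·(-1) + 231·4 = 82)
  q = 1: r = 67, s = 1 − 1·(-1) = 2, t = -3 − 1·4 = -7  (check: 842·2 + 231·(-7) = 67)
  q = 1: r = 15, s = -1 − 1·2 = -3, t = 4 − 1·(-7) = 11  (check: 842·(-3) + 231·11 = 15)
  q = 4: r = 7, s = 2 − 4·(-3) = 14, t = -7 − 4·11 = -51  (check: 842·14 + 231·(-51) = 7)
  q = 2: r = 1, s = -3 − 2·14 = -31, t = 11 − 2·(-51) = 113  (check: 842·(-31) + 231·113 = 1)
The row with r = 1 (the gcd) gives the Bezout coefficients s = -31, t = 113.
Result: 842 · (-31) + 231 · (113) = 1.

gcd(842, 231) = 1; s = -31, t = 113 (check: 842·(-31) + 231·113 = 1).


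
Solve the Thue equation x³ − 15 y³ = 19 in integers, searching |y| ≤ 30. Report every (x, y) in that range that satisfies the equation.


The equation is x³ - 15y³ = 19. For fixed y, x³ = 15·y³ + 19, so a solution requires the RHS to be a perfect cube.
Strategy: iterate y from -30 to 30, compute RHS = 15·y³ + 19, and check whether it is a (positive or negative) perfect cube.
Check small values of y:
  y = 0: RHS = 19 is not a perfect cube.
  y = 1: RHS = 34 is not a perfect cube.
  y = -1: RHS = 4 is not a perfect cube.
  y = 2: RHS = 139 is not a perfect cube.
  y = -2: RHS = -101 is not a perfect cube.
  y = 3: RHS = 424 is not a perfect cube.
  y = -3: RHS = -386 is not a perfect cube.
Continuing the search up to |y| = 30 finds no solutions either.
No (x, y) in the scanned range satisfies the equation.

No integer solutions with |y| ≤ 30.


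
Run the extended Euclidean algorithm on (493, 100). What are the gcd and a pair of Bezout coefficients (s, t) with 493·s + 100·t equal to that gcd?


Euclidean algorithm on (493, 100) — divide until remainder is 0:
  493 = 4 · 100 + 93
  100 = 1 · 93 + 7
  93 = 13 · 7 + 2
  7 = 3 · 2 + 1
  2 = 2 · 1 + 0
gcd(493, 100) = 1.
Track Bezout coefficients alongside the remainders: start with r₀ = 493 = a·1 + b·0 (s = 1, t = 0) and r₁ = 100 = a·0 + b·1 (s = 0, t = 1); each new remainder r_{k+1} = r_{k-1} − q_k·r_k inherits s_{k+1} = s_{k-1} − q_k·s_k, t_{k+1} = t_{k-1} − q_k·t_k, so r_k = a·s_k + b·t_k at every step:
  q = 4: r = 93, s = 1 − 4·0 = 1, t = 0 − 4·1 = -4  (check: 493·1 + 100·(-4) = 93)
  q = 1: r = 7, s = 0 − 1·1 = -1, t = 1 − 1·(-4) = 5  (check: 493·(-1) + 100·5 = 7)
  q = 13: r = 2, s = 1 − 13·(-1) = 14, t = -4 − 13·5 = -69  (check: 493·14 + 100·(-69) = 2)
  q = 3: r = 1, s = -1 − 3·14 = -43, t = 5 − 3·(-69) = 212  (check: 493·(-43) + 100·212 = 1)
The row with r = 1 (the gcd) gives the Bezout coefficients s = -43, t = 212.
Result: 493 · (-43) + 100 · (212) = 1.

gcd(493, 100) = 1; s = -43, t = 212 (check: 493·(-43) + 100·212 = 1).


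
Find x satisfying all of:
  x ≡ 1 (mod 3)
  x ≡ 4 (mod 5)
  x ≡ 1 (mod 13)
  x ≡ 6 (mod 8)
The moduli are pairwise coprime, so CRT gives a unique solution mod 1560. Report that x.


Product of moduli M = 3 · 5 · 13 · 8 = 1560.
Merge one congruence at a time:
  Start: x ≡ 1 (mod 3).
  Combine with x ≡ 4 (mod 5); new modulus lcm = 15.
    Write x = 1 + 3·t and substitute into x ≡ 4 (mod 5): 3·t ≡ 4 − 1 = 3 (mod 5).
    The inverse of 3 mod 5 is 2 (since 3·2 = 6 = 1·5 + 1), so t ≡ 2·3 = 6 ≡ 1 (mod 5).
    Then x = 1 + 3·1 = 4, valid modulo lcm(3, 5) = 15: x ≡ 4 (mod 15).
  Combine with x ≡ 1 (mod 13); new modulus lcm = 195.
    Write x = 4 + 15·t and substitute into x ≡ 1 (mod 13): 15·t ≡ 1 − 4 = -3 (mod 13).
    Reduce coefficients mod 13: 2·t ≡ 10 (mod 13).
    The inverse of 2 mod 13 is 7 (since 2·7 = 14 = 1·13 + 1), so t ≡ 7·10 = 70 ≡ 5 (mod 13).
    Then x = 4 + 15·5 = 79, valid modulo lcm(15, 13) = 195: x ≡ 79 (mod 195).
  Combine with x ≡ 6 (mod 8); new modulus lcm = 1560.
    Write x = 79 + 195·t and substitute into x ≡ 6 (mod 8): 195·t ≡ 6 − 79 = -73 (mod 8).
    Reduce coefficients mod 8: 3·t ≡ 7 (mod 8).
    The inverse of 3 mod 8 is 3 (since 3·3 = 9 = 1·8 + 1), so t ≡ 3·7 = 21 ≡ 5 (mod 8).
    Then x = 79 + 195·5 = 1054, valid modulo lcm(195, 8) = 1560: x ≡ 1054 (mod 1560).
Verify against each original: 1054 mod 3 = 1, 1054 mod 5 = 4, 1054 mod 13 = 1, 1054 mod 8 = 6.

x ≡ 1054 (mod 1560).


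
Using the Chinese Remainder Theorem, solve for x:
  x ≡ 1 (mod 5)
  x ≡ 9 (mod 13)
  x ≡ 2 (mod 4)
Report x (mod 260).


Moduli 5, 13, 4 are pairwise coprime; by CRT there is a unique solution modulo M = 5 · 13 · 4 = 260.
Solve pairwise, accumulating the modulus:
  Start with x ≡ 1 (mod 5).
  Combine with x ≡ 9 (mod 13): since gcd(5, 13) = 1, we get a unique residue mod 65.
    Write x = 1 + 5·t and substitute into x ≡ 9 (mod 13): 5·t ≡ 9 − 1 = 8 (mod 13).
    The inverse of 5 mod 13 is 8 (since 5·8 = 40 = 3·13 + 1), so t ≡ 8·8 = 64 ≡ 12 (mod 13).
    Then x = 1 + 5·12 = 61, valid modulo lcm(5, 13) = 65: x ≡ 61 (mod 65).
  Combine with x ≡ 2 (mod 4): since gcd(65, 4) = 1, we get a unique residue mod 260.
    Write x = 61 + 65·t and substitute into x ≡ 2 (mod 4): 65·t ≡ 2 − 61 = -59 (mod 4).
    Reduce coefficients mod 4: 1·t ≡ 1 (mod 4).
    So t ≡ 1 (mod 4).
    Then x = 61 + 65·1 = 126, valid modulo lcm(65, 4) = 260: x ≡ 126 (mod 260).
Verify: 126 mod 5 = 1 ✓, 126 mod 13 = 9 ✓, 126 mod 4 = 2 ✓.

x ≡ 126 (mod 260).


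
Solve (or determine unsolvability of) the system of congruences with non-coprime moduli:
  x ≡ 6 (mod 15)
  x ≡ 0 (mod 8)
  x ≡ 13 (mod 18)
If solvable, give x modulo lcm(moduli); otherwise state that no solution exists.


Moduli 15, 8, 18 are not pairwise coprime, so CRT works modulo lcm(m_i) when all pairwise compatibility conditions hold.
Pairwise compatibility: gcd(m_i, m_j) must divide a_i - a_j for every pair.
Merge one congruence at a time:
  Start: x ≡ 6 (mod 15).
  Combine with x ≡ 0 (mod 8): gcd(15, 8) = 1; 0 - 6 = -6, which IS divisible by 1, so compatible.
    Write x = 6 + 15·t and substitute into x ≡ 0 (mod 8): 15·t ≡ 0 − 6 = -6 (mod 8).
    Reduce coefficients mod 8: 7·t ≡ 2 (mod 8).
    The inverse of 7 mod 8 is 7 (since 7·7 = 49 = 6·8 + 1), so t ≡ 7·2 = 14 ≡ 6 (mod 8).
    Then x = 6 + 15·6 = 96, valid modulo lcm(15, 8) = 120: x ≡ 96 (mod 120).
  Combine with x ≡ 13 (mod 18): gcd(120, 18) = 6, and 13 - 96 = -83 is NOT divisible by 6.
    ⇒ system is inconsistent (no integer solution).

No solution (the system is inconsistent).


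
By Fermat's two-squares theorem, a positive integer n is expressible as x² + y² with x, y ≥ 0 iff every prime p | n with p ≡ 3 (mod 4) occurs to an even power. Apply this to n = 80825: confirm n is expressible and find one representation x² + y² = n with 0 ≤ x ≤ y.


Step 1: Factor n = 80825 = 5^2 · 53 · 61.
Step 2: Check the mod-4 condition on each prime factor: 5 ≡ 1 (mod 4), exponent 2; 53 ≡ 1 (mod 4), exponent 1; 61 ≡ 1 (mod 4), exponent 1.
All primes ≡ 3 (mod 4) appear to even exponent (or don't appear), so by the two-squares theorem n IS expressible as a sum of two squares.
Step 3: Build a representation. Group n = k² · m with k = 5 and m = 53 · 61 = 3233 (a product of primes ≡ 1 (mod 4)); a representation of m scales to one of n via (k·x)² + (k·y)² = k²(x² + y²). Each prime p ≡ 1 (mod 4) is itself a sum of two squares; find a² by testing p − a² for a perfect square:
  53: 53 − 1² = 52, 53 − 2² = 49 = 7² ⇒ 53 = 2² + 7².
  61: 61 − 1² = 60, 61 − 2² = 57, 61 − 3² = 52, 61 − 4² = 45, 61 − 5² = 36 = 6² ⇒ 61 = 5² + 6².
  Combine using the Brahmagupta–Fibonacci identity (a² + b²)(c² + d²) = (ac − bd)² + (ad + bc)² = (ac + bd)² + (ad − bc)²:
  53 · 61 = 3233: from (2² + 7²)(5² + 6²), take (2·5 − 7·6, 2·6 + 7·5) = (10 − 42, 12 + 35) = (-32, 47); dropping signs (only squares matter) gives (32, 47); check 32² + 47² = 1024 + 2209 = 3233 ✓.
  Scale by k = 5: (5·32, 5·47) = (160, 235).
Step 4: Order so x ≤ y and verify: 160² + 235² = 25600 + 55225 = 80825 = n. ✓

n = 80825 = 160² + 235² (one valid representation with x ≤ y).


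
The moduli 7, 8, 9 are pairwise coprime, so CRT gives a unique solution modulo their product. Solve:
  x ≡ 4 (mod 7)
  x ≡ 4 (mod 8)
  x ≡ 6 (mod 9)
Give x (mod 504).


Moduli 7, 8, 9 are pairwise coprime; by CRT there is a unique solution modulo M = 7 · 8 · 9 = 504.
Solve pairwise, accumulating the modulus:
  Start with x ≡ 4 (mod 7).
  Combine with x ≡ 4 (mod 8): since gcd(7, 8) = 1, we get a unique residue mod 56.
    Write x = 4 + 7·t and substitute into x ≡ 4 (mod 8): 7·t ≡ 4 − 4 = 0 (mod 8).
    The inverse of 7 mod 8 is 7 (since 7·7 = 49 = 6·8 + 1), so t ≡ 7·0 = 0 ≡ 0 (mod 8).
    Then x = 4 + 7·0 = 4, valid modulo lcm(7, 8) = 56: x ≡ 4 (mod 56).
  Combine with x ≡ 6 (mod 9): since gcd(56, 9) = 1, we get a unique residue mod 504.
    Write x = 4 + 56·t and substitute into x ≡ 6 (mod 9): 56·t ≡ 6 − 4 = 2 (mod 9).
    Reduce coefficients mod 9: 2·t ≡ 2 (mod 9).
    The inverse of 2 mod 9 is 5 (since 2·5 = 10 = 1·9 + 1), so t ≡ 5·2 = 10 ≡ 1 (mod 9).
    Then x = 4 + 56·1 = 60, valid modulo lcm(56, 9) = 504: x ≡ 60 (mod 504).
Verify: 60 mod 7 = 4 ✓, 60 mod 8 = 4 ✓, 60 mod 9 = 6 ✓.

x ≡ 60 (mod 504).


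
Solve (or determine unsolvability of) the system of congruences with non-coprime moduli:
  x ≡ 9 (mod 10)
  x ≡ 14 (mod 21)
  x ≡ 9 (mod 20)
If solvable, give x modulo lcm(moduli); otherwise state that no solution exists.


Moduli 10, 21, 20 are not pairwise coprime, so CRT works modulo lcm(m_i) when all pairwise compatibility conditions hold.
Pairwise compatibility: gcd(m_i, m_j) must divide a_i - a_j for every pair.
Merge one congruence at a time:
  Start: x ≡ 9 (mod 10).
  Combine with x ≡ 14 (mod 21): gcd(10, 21) = 1; 14 - 9 = 5, which IS divisible by 1, so compatible.
    Write x = 9 + 10·t and substitute into x ≡ 14 (mod 21): 10·t ≡ 14 − 9 = 5 (mod 21).
    The inverse of 10 mod 21 is 19 (since 10·19 = 190 = 9·21 + 1), so t ≡ 19·5 = 95 ≡ 11 (mod 21).
    Then x = 9 + 10·11 = 119, valid modulo lcm(10, 21) = 210: x ≡ 119 (mod 210).
  Combine with x ≡ 9 (mod 20): gcd(210, 20) = 10; 9 - 119 = -110, which IS divisible by 10, so compatible.
    Write x = 119 + 210·t and substitute into x ≡ 9 (mod 20): 210·t ≡ 9 − 119 = -110 (mod 20).
    Divide the congruence (and modulus) by g = 10: 21·t ≡ -11 (mod 2).
    Reduce coefficients mod 2: 1·t ≡ 1 (mod 2).
    So t ≡ 1 (mod 2).
    Then x = 119 + 210·1 = 329, valid modulo lcm(210, 20) = 420: x ≡ 329 (mod 420).
Verify: 329 mod 10 = 9, 329 mod 21 = 14, 329 mod 20 = 9.

x ≡ 329 (mod 420).


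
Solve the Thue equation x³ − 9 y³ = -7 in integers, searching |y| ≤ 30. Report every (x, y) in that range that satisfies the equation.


The equation is x³ - 9y³ = -7. For fixed y, x³ = 9·y³ − 7, so a solution requires the RHS to be a perfect cube.
Strategy: iterate y from -30 to 30, compute RHS = 9·y³ − 7, and check whether it is a (positive or negative) perfect cube.
Check small values of y:
  y = 0: RHS = -7 is not a perfect cube.
  y = 1: RHS = 2 is not a perfect cube.
  y = -1: RHS = -16 is not a perfect cube.
  y = 2: RHS = 65 is not a perfect cube.
  y = -2: RHS = -79 is not a perfect cube.
  y = 3: RHS = 236 is not a perfect cube.
  y = -3: RHS = -250 is not a perfect cube.
Continuing the search up to |y| = 30 finds no solutions either.
No (x, y) in the scanned range satisfies the equation.

No integer solutions with |y| ≤ 30.


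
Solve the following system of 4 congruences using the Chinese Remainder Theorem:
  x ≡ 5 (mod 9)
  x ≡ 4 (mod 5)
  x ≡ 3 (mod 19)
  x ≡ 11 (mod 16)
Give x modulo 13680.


Product of moduli M = 9 · 5 · 19 · 16 = 13680.
Merge one congruence at a time:
  Start: x ≡ 5 (mod 9).
  Combine with x ≡ 4 (mod 5); new modulus lcm = 45.
    Write x = 5 + 9·t and substitute into x ≡ 4 (mod 5): 9·t ≡ 4 − 5 = -1 (mod 5).
    Reduce coefficients mod 5: 4·t ≡ 4 (mod 5).
    The inverse of 4 mod 5 is 4 (since 4·4 = 16 = 3·5 + 1), so t ≡ 4·4 = 16 ≡ 1 (mod 5).
    Then x = 5 + 9·1 = 14, valid modulo lcm(9, 5) = 45: x ≡ 14 (mod 45).
  Combine with x ≡ 3 (mod 19); new modulus lcm = 855.
    Write x = 14 + 45·t and substitute into x ≡ 3 (mod 19): 45·t ≡ 3 − 14 = -11 (mod 19).
    Reduce coefficients mod 19: 7·t ≡ 8 (mod 19).
    The inverse of 7 mod 19 is 11 (since 7·11 = 77 = 4·19 + 1), so t ≡ 11·8 = 88 ≡ 12 (mod 19).
    Then x = 14 + 45·12 = 554, valid modulo lcm(45, 19) = 855: x ≡ 554 (mod 855).
  Combine with x ≡ 11 (mod 16); new modulus lcm = 13680.
    Write x = 554 + 855·t and substitute into x ≡ 11 (mod 16): 855·t ≡ 11 − 554 = -543 (mod 16).
    Reduce coefficients mod 16: 7·t ≡ 1 (mod 16).
    The inverse of 7 mod 16 is 7 (since 7·7 = 49 = 3·16 + 1), so t ≡ 7·1 = 7 ≡ 7 (mod 16).
    Then x = 554 + 855·7 = 6539, valid modulo lcm(855, 16) = 13680: x ≡ 6539 (mod 13680).
Verify against each original: 6539 mod 9 = 5, 6539 mod 5 = 4, 6539 mod 19 = 3, 6539 mod 16 = 11.

x ≡ 6539 (mod 13680).


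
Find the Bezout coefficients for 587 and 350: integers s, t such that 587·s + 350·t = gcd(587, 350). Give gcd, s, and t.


Euclidean algorithm on (587, 350) — divide until remainder is 0:
  587 = 1 · 350 + 237
  350 = 1 · 237 + 113
  237 = 2 · 113 + 11
  113 = 10 · 11 + 3
  11 = 3 · 3 + 2
  3 = 1 · 2 + 1
  2 = 2 · 1 + 0
gcd(587, 350) = 1.
Track Bezout coefficients alongside the remainders: start with r₀ = 587 = a·1 + b·0 (s = 1, t = 0) and r₁ = 350 = a·0 + b·1 (s = 0, t = 1); each new remainder r_{k+1} = r_{k-1} − q_k·r_k inherits s_{k+1} = s_{k-1} − q_k·s_k, t_{k+1} = t_{k-1} − q_k·t_k, so r_k = a·s_k + b·t_k at every step:
  q = 1: r = 237, s = 1 − 1·0 = 1, t = 0 − 1·1 = -1  (check: 587·1 + 350·(-1) = 237)
  q = 1: r = 113, s = 0 − 1·1 = -1, t = 1 − 1·(-1) = 2  (check: 587·(-1) + 350·2 = 113)
  q = 2: r = 11, s = 1 − 2·(-1) = 3, t = -1 − 2·2 = -5  (check: 587·3 + 350·(-5) = 11)
  q = 10: r = 3, s = -1 − 10·3 = -31, t = 2 − 10·(-5) = 52  (check: 587·(-31) + 350·52 = 3)
  q = 3: r = 2, s = 3 − 3·(-31) = 96, t = -5 − 3·52 = -161  (check: 587·96 + 350·(-161) = 2)
  q = 1: r = 1, s = -31 − 1·96 = -127, t = 52 − 1·(-161) = 213  (check: 587·(-127) + 350·213 = 1)
The row with r = 1 (the gcd) gives the Bezout coefficients s = -127, t = 213.
Result: 587 · (-127) + 350 · (213) = 1.

gcd(587, 350) = 1; s = -127, t = 213 (check: 587·(-127) + 350·213 = 1).


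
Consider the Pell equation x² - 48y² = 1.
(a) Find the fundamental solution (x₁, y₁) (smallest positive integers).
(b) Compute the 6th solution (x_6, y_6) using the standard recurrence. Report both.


Step 1: Find the fundamental solution (x₁, y₁) of x² - 48y² = 1.
  Expand √48 as a continued fraction. a₀ = ⌊√48⌋ = 6; iterate m_{k+1} = d_k·a_k − m_k, d_{k+1} = (48 − m_{k+1}²)/d_k, a_{k+1} = ⌊(a₀ + m_{k+1})/d_{k+1}⌋ (starting m₀ = 0, d₀ = 1), with convergents p_k = a_k·p_{k-1} + p_{k-2}, q_k = a_k·q_{k-1} + q_{k-2} (p₋₁ = 1, q₋₁ = 0):
  k = 0: a₀ = 6; p₀/q₀ = 6/1; p₀² − 48·q₀² = 36 − 48 = -12.
  k = 1: m = 6, d = 12, a = ⌊(6 + 6)/12⌋ = 1; p/q = (1·6 + 1)/(1·1 + 0) = 7/1; p² − 48·q² = 49 − 48 = 1.
  The first convergent with p² − 48·q² = 1 gives the fundamental solution (x₁, y₁) = (7, 1).
Step 2: Apply the recurrence (x_{n+1}, y_{n+1}) = (x₁x_n + 48y₁y_n, x₁y_n + y₁x_n) repeatedly.
  From (x_1, y_1) = (7, 1): x_2 = 7·7 + 48·1·1 = 97; y_2 = 7·1 + 1·7 = 14.
  From (x_2, y_2) = (97, 14): x_3 = 7·97 + 48·1·14 = 1351; y_3 = 7·14 + 1·97 = 195.
  From (x_3, y_3) = (1351, 195): x_4 = 7·1351 + 48·1·195 = 18817; y_4 = 7·195 + 1·1351 = 2716.
  From (x_4, y_4) = (18817, 2716): x_5 = 7·18817 + 48·1·2716 = 262087; y_5 = 7·2716 + 1·18817 = 37829.
  From (x_5, y_5) = (262087, 37829): x_6 = 7·262087 + 48·1·37829 = 3650401; y_6 = 7·37829 + 1·262087 = 526890.
Step 3: Verify x_6² - 48·y_6² = 13325427460801 - 13325427460800 = 1 (should be 1). ✓

(x_1, y_1) = (7, 1); (x_6, y_6) = (3650401, 526890).


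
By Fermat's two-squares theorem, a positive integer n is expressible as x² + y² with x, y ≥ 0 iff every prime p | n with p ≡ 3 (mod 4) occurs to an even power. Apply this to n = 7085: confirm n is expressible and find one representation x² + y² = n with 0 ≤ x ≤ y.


Step 1: Factor n = 7085 = 5 · 13 · 109.
Step 2: Check the mod-4 condition on each prime factor: 5 ≡ 1 (mod 4), exponent 1; 13 ≡ 1 (mod 4), exponent 1; 109 ≡ 1 (mod 4), exponent 1.
All primes ≡ 3 (mod 4) appear to even exponent (or don't appear), so by the two-squares theorem n IS expressible as a sum of two squares.
Step 3: Build a representation. Here n = 5 · 13 · 109 is a product of primes ≡ 1 (mod 4). Each prime p ≡ 1 (mod 4) is itself a sum of two squares; find a² by testing p − a² for a perfect square:
  5: 5 − 1² = 4 = 2² ⇒ 5 = 1² + 2².
  13: 13 − 1² = 12, 13 − 2² = 9 = 3² ⇒ 13 = 2² + 3².
  109: 109 − 1² = 108, 109 − 2² = 105, 109 − 3² = 100 = 10² ⇒ 109 = 3² + 10².
  Combine using the Brahmagupta–Fibonacci identity (a² + b²)(c² + d²) = (ac − bd)² + (ad + bc)² = (ac + bd)² + (ad − bc)²:
  5 · 13 = 65: from (1² + 2²)(2² + 3²), take (1·2 − 2·3, 1·3 + 2·2) = (2 − 6, 3 + 4) = (-4, 7); dropping signs (only squares matter) gives (4, 7); check 4² + 7² = 16 + 49 = 65 ✓.
  65 · 109 = 7085: from (4² + 7²)(3² + 10²), take (4·3 − 7·10, 4·10 + 7·3) = (12 − 70, 40 + 21) = (-58, 61); dropping signs (only squares matter) gives (58, 61); check 58² + 61² = 3364 + 3721 = 7085 ✓.
Step 4: Order so x ≤ y and verify: 58² + 61² = 3364 + 3721 = 7085 = n. ✓

n = 7085 = 58² + 61² (one valid representation with x ≤ y).


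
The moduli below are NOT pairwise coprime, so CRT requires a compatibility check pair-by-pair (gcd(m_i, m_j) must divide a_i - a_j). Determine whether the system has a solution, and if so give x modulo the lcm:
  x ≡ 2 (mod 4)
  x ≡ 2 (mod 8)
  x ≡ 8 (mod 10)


Moduli 4, 8, 10 are not pairwise coprime, so CRT works modulo lcm(m_i) when all pairwise compatibility conditions hold.
Pairwise compatibility: gcd(m_i, m_j) must divide a_i - a_j for every pair.
Merge one congruence at a time:
  Start: x ≡ 2 (mod 4).
  Combine with x ≡ 2 (mod 8): gcd(4, 8) = 4; 2 - 2 = 0, which IS divisible by 4, so compatible.
    Write x = 2 + 4·t and substitute into x ≡ 2 (mod 8): 4·t ≡ 2 − 2 = 0 (mod 8).
    Divide the congruence (and modulus) by g = 4: 1·t ≡ 0 (mod 2).
    So t ≡ 0 (mod 2).
    Then x = 2 + 4·0 = 2, valid modulo lcm(4, 8) = 8: x ≡ 2 (mod 8).
  Combine with x ≡ 8 (mod 10): gcd(8, 10) = 2; 8 - 2 = 6, which IS divisible by 2, so compatible.
    Write x = 2 + 8·t and substitute into x ≡ 8 (mod 10): 8·t ≡ 8 − 2 = 6 (mod 10).
    Divide the congruence (and modulus) by g = 2: 4·t ≡ 3 (mod 5).
    The inverse of 4 mod 5 is 4 (since 4·4 = 16 = 3·5 + 1), so t ≡ 4·3 = 12 ≡ 2 (mod 5).
    Then x = 2 + 8·2 = 18, valid modulo lcm(8, 10) = 40: x ≡ 18 (mod 40).
Verify: 18 mod 4 = 2, 18 mod 8 = 2, 18 mod 10 = 8.

x ≡ 18 (mod 40).
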